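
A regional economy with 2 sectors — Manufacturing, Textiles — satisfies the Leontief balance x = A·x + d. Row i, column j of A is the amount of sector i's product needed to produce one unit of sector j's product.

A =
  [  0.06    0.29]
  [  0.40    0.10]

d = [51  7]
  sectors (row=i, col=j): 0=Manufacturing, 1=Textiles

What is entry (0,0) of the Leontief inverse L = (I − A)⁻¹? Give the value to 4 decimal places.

L[0,0] = 1.2329

Form M = I − A:
  [  0.94   -0.29]
  [ -0.40    0.90]
Leontief inverse L = M⁻¹:
  [  1.2329    0.3973]
  [  0.5479    1.2877]
Total output x = L · d:
  x_0 = 1.2329·51 + 0.3973·7 = 65.6575
  x_1 = 0.5479·51 + 1.2877·7 = 36.9589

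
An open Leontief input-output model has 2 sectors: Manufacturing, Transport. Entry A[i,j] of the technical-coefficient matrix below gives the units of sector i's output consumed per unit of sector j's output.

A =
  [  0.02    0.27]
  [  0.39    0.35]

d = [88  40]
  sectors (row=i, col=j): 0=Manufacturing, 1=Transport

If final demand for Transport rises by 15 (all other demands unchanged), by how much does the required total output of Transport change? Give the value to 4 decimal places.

27.6472

Form M = I − A:
  [  0.98   -0.27]
  [ -0.39    0.65]
Leontief inverse L = M⁻¹:
  [  1.2225    0.5078]
  [  0.7335    1.8431]
Total output x = L · d:
  x_0 = 1.2225·88 + 0.5078·40 = 127.8917
  x_1 = 0.7335·88 + 1.8431·40 = 138.2735
Δx_1 = L[1,1] · Δd_1 = 1.8431 · 15 = 27.6472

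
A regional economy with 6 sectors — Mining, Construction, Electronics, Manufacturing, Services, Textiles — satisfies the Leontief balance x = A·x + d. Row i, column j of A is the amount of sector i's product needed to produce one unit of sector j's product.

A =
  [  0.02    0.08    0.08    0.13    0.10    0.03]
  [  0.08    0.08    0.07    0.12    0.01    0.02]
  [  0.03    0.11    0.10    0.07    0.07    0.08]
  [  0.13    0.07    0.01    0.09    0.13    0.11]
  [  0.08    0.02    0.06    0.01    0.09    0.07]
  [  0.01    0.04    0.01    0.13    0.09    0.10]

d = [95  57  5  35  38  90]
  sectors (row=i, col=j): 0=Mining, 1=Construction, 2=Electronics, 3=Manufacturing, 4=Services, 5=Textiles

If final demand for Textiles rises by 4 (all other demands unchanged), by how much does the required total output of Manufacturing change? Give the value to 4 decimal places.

0.6948

Form M = I − A:
  [  0.98   -0.08   -0.08   -0.13   -0.10   -0.03]
  [ -0.08    0.92   -0.07   -0.12   -0.01   -0.02]
  [ -0.03   -0.11    0.90   -0.07   -0.07   -0.08]
  [ -0.13   -0.07   -0.01    0.91   -0.13   -0.11]
  [ -0.08   -0.02   -0.06   -0.01    0.91   -0.07]
  [ -0.01   -0.04   -0.01   -0.13   -0.09    0.90]
Leontief inverse L = M⁻¹:
  [  1.0747    0.1298    0.1197    0.1940    0.1649    0.0859]
  [  0.1262    1.1291    0.1063    0.1854    0.0675    0.0667]
  [  0.0792    0.1630    1.1427    0.1415    0.1320    0.1354]
  [  0.1865    0.1242    0.0553    1.1733    0.2109    0.1737]
  [  0.1089    0.0543    0.0916    0.0577    1.1375    0.1085]
  [  0.0563    0.0768    0.0359    0.1872    0.1505    1.1525]
Total output x = L · d:
  x_0 = 1.0747·95 + 0.1298·57 + 0.1197·5 + 0.1940·35 + 0.1649·38 + 0.0859·90 = 130.8866
  x_1 = 0.1262·95 + 1.1291·57 + 0.1063·5 + 0.1854·35 + 0.0675·38 + 0.0667·90 = 91.9349
  x_2 = 0.0792·95 + 0.1630·57 + 1.1427·5 + 0.1415·35 + 0.1320·38 + 0.1354·90 = 44.6880
  x_3 = 0.1865·95 + 0.1242·57 + 0.0553·5 + 1.1733·35 + 0.2109·38 + 0.1737·90 = 89.7841
  x_4 = 0.1089·95 + 0.0543·57 + 0.0916·5 + 0.0577·35 + 1.1375·38 + 0.1085·90 = 68.9027
  x_5 = 0.0563·95 + 0.0768·57 + 0.0359·5 + 0.1872·35 + 0.1505·38 + 1.1525·90 = 125.8959
Δx_3 = L[3,5] · Δd_5 = 0.1737 · 4 = 0.6948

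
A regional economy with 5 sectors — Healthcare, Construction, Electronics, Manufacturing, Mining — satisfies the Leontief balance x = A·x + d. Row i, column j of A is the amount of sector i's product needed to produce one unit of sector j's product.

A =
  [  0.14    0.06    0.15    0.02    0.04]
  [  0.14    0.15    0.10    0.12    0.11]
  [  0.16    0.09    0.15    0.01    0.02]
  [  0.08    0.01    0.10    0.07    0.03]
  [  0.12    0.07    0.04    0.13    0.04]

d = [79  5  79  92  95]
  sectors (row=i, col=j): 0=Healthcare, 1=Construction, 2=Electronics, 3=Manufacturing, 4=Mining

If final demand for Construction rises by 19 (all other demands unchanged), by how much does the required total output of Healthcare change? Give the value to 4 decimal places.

Form M = I − A:
  [  0.86   -0.06   -0.15   -0.02   -0.04]
  [ -0.14    0.85   -0.10   -0.12   -0.11]
  [ -0.16   -0.09    0.85   -0.01   -0.02]
  [ -0.08   -0.01   -0.10    0.93   -0.03]
  [ -0.12   -0.07   -0.04   -0.13    0.96]
Leontief inverse L = M⁻¹:
  [  1.2428    0.1201    0.2433    0.0550    0.0723]
  [  0.2839    1.2362    0.2257    0.1910    0.1641]
  [  0.2706    0.1568    1.2509    0.0474    0.0568]
  [  0.1457    0.0443    0.1618    1.0927    0.0487]
  [  0.2071    0.1177    0.1209    0.1707    1.0716]
Total output x = L · d:
  x_0 = 1.2428·79 + 0.1201·5 + 0.2433·79 + 0.0550·92 + 0.0723·95 = 129.9317
  x_1 = 0.2839·79 + 1.2362·5 + 0.2257·79 + 0.1910·92 + 0.1641·95 = 79.6060
  x_2 = 0.2706·79 + 0.1568·5 + 1.2509·79 + 0.0474·92 + 0.0568·95 = 130.7417
  x_3 = 0.1457·79 + 0.0443·5 + 0.1618·79 + 1.0927·92 + 0.0487·95 = 129.6614
  x_4 = 0.2071·79 + 0.1177·5 + 0.1209·79 + 0.1707·92 + 1.0716·95 = 144.0103
Δx_0 = L[0,1] · Δd_1 = 0.1201 · 19 = 2.2818

2.2818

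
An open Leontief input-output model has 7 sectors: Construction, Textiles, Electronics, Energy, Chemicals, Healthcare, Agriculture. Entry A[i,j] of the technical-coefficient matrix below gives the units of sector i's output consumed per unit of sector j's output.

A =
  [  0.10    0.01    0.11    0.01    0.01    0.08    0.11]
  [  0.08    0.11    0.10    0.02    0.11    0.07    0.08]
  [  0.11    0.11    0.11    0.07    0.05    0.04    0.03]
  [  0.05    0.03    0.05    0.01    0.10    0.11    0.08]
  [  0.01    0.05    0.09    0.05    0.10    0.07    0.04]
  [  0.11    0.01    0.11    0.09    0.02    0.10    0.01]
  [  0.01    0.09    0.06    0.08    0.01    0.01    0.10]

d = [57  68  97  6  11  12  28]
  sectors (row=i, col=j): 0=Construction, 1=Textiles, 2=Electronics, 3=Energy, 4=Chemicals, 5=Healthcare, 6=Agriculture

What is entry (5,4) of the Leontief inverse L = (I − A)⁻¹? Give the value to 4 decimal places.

Form M = I − A:
  [  0.90   -0.01   -0.11   -0.01   -0.01   -0.08   -0.11]
  [ -0.08    0.89   -0.10   -0.02   -0.11   -0.07   -0.08]
  [ -0.11   -0.11    0.89   -0.07   -0.05   -0.04   -0.03]
  [ -0.05   -0.03   -0.05    0.99   -0.10   -0.11   -0.08]
  [ -0.01   -0.05   -0.09   -0.05    0.90   -0.07   -0.04]
  [ -0.11   -0.01   -0.11   -0.09   -0.02    0.90   -0.01]
  [ -0.01   -0.09   -0.06   -0.08   -0.01   -0.01    0.90]
Leontief inverse L = M⁻¹:
  [  1.1593    0.0574    0.1833    0.0524    0.0405    0.1270    0.1608]
  [  0.1535    1.1782    0.1994    0.0723    0.1695    0.1378    0.1456]
  [  0.1836    0.1710    1.2019    0.1128    0.1057    0.1061    0.0936]
  [  0.1027    0.0740    0.1226    1.0531    0.1390    0.1612    0.1248]
  [  0.0616    0.0975    0.1600    0.0894    1.1461    0.1212    0.0818]
  [  0.1781    0.0521    0.1886    0.1295    0.0597    1.1605    0.0597]
  [  0.0523    0.1381    0.1169    0.1114    0.0502    0.0508    1.1464]
Total output x = L · d:
  x_0 = 1.1593·57 + 0.0574·68 + 0.1833·97 + 0.0524·6 + 0.0405·11 + 0.1270·12 + 0.1608·28 = 94.5505
  x_1 = 0.1535·57 + 1.1782·68 + 0.1994·97 + 0.0723·6 + 0.1695·11 + 0.1378·12 + 0.1456·28 = 116.2351
  x_2 = 0.1836·57 + 0.1710·68 + 1.2019·97 + 0.1128·6 + 0.1057·11 + 0.1061·12 + 0.0936·28 = 144.4130
  x_3 = 0.1027·57 + 0.0740·68 + 0.1226·97 + 1.0531·6 + 0.1390·11 + 0.1612·12 + 0.1248·28 = 36.0540
  x_4 = 0.0616·57 + 0.0975·68 + 0.1600·97 + 0.0894·6 + 1.1461·11 + 0.1212·12 + 0.0818·28 = 42.5490
  x_5 = 0.1781·57 + 0.0521·68 + 0.1886·97 + 0.1295·6 + 0.0597·11 + 1.1605·12 + 0.0597·28 = 49.0228
  x_6 = 0.0523·57 + 0.1381·68 + 0.1169·97 + 0.1114·6 + 0.0502·11 + 0.0508·12 + 1.1464·28 = 57.6350

L[5,4] = 0.0597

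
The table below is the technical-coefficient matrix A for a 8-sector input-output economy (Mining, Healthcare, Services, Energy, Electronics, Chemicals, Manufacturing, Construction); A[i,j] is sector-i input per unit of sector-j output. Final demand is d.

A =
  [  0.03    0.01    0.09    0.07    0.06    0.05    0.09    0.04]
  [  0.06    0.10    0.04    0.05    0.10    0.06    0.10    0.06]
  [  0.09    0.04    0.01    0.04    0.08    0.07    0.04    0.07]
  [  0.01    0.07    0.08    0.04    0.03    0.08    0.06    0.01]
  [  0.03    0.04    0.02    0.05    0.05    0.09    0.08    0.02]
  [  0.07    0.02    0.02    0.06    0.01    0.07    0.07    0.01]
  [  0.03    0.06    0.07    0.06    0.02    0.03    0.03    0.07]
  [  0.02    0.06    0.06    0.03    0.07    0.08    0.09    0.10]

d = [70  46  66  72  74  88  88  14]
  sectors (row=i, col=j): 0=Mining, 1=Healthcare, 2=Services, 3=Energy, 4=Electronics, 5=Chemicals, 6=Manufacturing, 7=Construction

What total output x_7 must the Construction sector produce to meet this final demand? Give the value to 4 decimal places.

Form M = I − A:
  [  0.97   -0.01   -0.09   -0.07   -0.06   -0.05   -0.09   -0.04]
  [ -0.06    0.90   -0.04   -0.05   -0.10   -0.06   -0.10   -0.06]
  [ -0.09   -0.04    0.99   -0.04   -0.08   -0.07   -0.04   -0.07]
  [ -0.01   -0.07   -0.08    0.96   -0.03   -0.08   -0.06   -0.01]
  [ -0.03   -0.04   -0.02   -0.05    0.95   -0.09   -0.08   -0.02]
  [ -0.07   -0.02   -0.02   -0.06   -0.01    0.93   -0.07   -0.01]
  [ -0.03   -0.06   -0.07   -0.06   -0.02   -0.03    0.97   -0.07]
  [ -0.02   -0.06   -0.06   -0.03   -0.07   -0.08   -0.09    0.90]
Leontief inverse L = M⁻¹:
  [  1.0624    0.0463    0.1253    0.1072    0.0954    0.0989    0.1371    0.0751]
  [  0.1015    1.1519    0.0879    0.1006    0.1510    0.1243    0.1694    0.1072]
  [  0.1201    0.0752    1.0483    0.0792    0.1172    0.1204    0.0950    0.1041]
  [  0.0423    0.1038    0.1082    1.0733    0.0630    0.1223    0.1032    0.0399]
  [  0.0576    0.0716    0.0508    0.0835    1.0782    0.1311    0.1227    0.0472]
  [  0.0931    0.0456    0.0501    0.0898    0.0341    1.1043    0.1066    0.0334]
  [  0.0587    0.0950    0.1015    0.0915    0.0562    0.0738    1.0756    0.1036]
  [  0.0584    0.1054    0.1007    0.0738    0.1146    0.1383    0.1507    1.1452]
Total output x = L · d:
  x_0 = 1.0624·70 + 0.0463·46 + 0.1253·66 + 0.1072·72 + 0.0954·74 + 0.0989·88 + 0.1371·88 + 0.0751·14 = 121.3560
  x_1 = 0.1015·70 + 1.1519·46 + 0.0879·66 + 0.1006·72 + 0.1510·74 + 0.1243·88 + 0.1694·88 + 0.1072·14 = 111.6703
  x_2 = 0.1201·70 + 0.0752·46 + 1.0483·66 + 0.0792·72 + 0.1172·74 + 0.1204·88 + 0.0950·88 + 0.1041·14 = 115.8498
  x_3 = 0.0423·70 + 0.1038·46 + 0.1082·66 + 1.0733·72 + 0.0630·74 + 0.1223·88 + 0.1032·88 + 0.0399·14 = 117.2265
  x_4 = 0.0576·70 + 0.0716·46 + 0.0508·66 + 0.0835·72 + 1.0782·74 + 0.1311·88 + 0.1227·88 + 0.0472·14 = 119.4725
  x_5 = 0.0931·70 + 0.0456·46 + 0.0501·66 + 0.0898·72 + 0.0341·74 + 1.1043·88 + 0.1066·88 + 0.0334·14 = 127.9343
  x_6 = 0.0587·70 + 0.0950·46 + 0.1015·66 + 0.0915·72 + 0.0562·74 + 0.0738·88 + 1.0756·88 + 0.1036·14 = 128.5264
  x_7 = 0.0584·70 + 0.1054·46 + 0.1007·66 + 0.0738·72 + 0.1146·74 + 0.1383·88 + 0.1507·88 + 1.1452·14 = 70.8448

70.8448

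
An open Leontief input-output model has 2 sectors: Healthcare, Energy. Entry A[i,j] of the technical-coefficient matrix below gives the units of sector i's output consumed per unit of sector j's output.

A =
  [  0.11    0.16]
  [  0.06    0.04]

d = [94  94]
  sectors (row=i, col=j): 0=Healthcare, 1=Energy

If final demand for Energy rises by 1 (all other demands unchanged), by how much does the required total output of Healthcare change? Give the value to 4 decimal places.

Form M = I − A:
  [  0.89   -0.16]
  [ -0.06    0.96]
Leontief inverse L = M⁻¹:
  [  1.1364    0.1894]
  [  0.0710    1.0535]
Total output x = L · d:
  x_0 = 1.1364·94 + 0.1894·94 = 124.6212
  x_1 = 0.0710·94 + 1.0535·94 = 105.7055
Δx_0 = L[0,1] · Δd_1 = 0.1894 · 1 = 0.1894

0.1894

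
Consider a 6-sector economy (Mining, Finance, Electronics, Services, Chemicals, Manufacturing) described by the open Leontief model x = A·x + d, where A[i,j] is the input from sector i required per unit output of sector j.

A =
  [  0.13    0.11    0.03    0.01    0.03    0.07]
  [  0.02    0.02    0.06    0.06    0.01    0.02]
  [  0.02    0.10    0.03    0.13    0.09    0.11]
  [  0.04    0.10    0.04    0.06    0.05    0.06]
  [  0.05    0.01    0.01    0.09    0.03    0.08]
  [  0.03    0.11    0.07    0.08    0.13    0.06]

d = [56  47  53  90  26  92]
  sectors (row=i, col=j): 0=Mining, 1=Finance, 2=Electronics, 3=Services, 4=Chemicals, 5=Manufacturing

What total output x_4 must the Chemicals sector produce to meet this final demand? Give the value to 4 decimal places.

55.6101

Form M = I − A:
  [  0.87   -0.11   -0.03   -0.01   -0.03   -0.07]
  [ -0.02    0.98   -0.06   -0.06   -0.01   -0.02]
  [ -0.02   -0.10    0.97   -0.13   -0.09   -0.11]
  [ -0.04   -0.10   -0.04    0.94   -0.05   -0.06]
  [ -0.05   -0.01   -0.01   -0.09    0.97   -0.08]
  [ -0.03   -0.11   -0.07   -0.08   -0.13    0.94]
Leontief inverse L = M⁻¹:
  [  1.1632    0.1530    0.0554    0.0443    0.0589    0.1042]
  [  0.0325    1.0448    0.0723    0.0832    0.0282    0.0408]
  [  0.0492    0.1511    1.0618    0.1827    0.1317    0.1540]
  [  0.0627    0.1365    0.0630    1.0972    0.0780    0.0916]
  [  0.0716    0.0458    0.0285    0.1179    1.0567    0.1071]
  [  0.0598    0.1564    0.0986    0.1344    0.1678    1.1060]
Total output x = L · d:
  x_0 = 1.1632·56 + 0.1530·47 + 0.0554·53 + 0.0443·90 + 0.0589·26 + 0.1042·92 = 90.3785
  x_1 = 0.0325·56 + 1.0448·47 + 0.0723·53 + 0.0832·90 + 0.0282·26 + 0.0408·92 = 66.7398
  x_2 = 0.0492·56 + 0.1511·47 + 1.0618·53 + 0.1827·90 + 0.1317·26 + 0.1540·92 = 100.1684
  x_3 = 0.0627·56 + 0.1365·47 + 0.0630·53 + 1.0972·90 + 0.0780·26 + 0.0916·92 = 122.4732
  x_4 = 0.0716·56 + 0.0458·47 + 0.0285·53 + 0.1179·90 + 1.0567·26 + 0.1071·92 = 55.6101
  x_5 = 0.0598·56 + 0.1564·47 + 0.0986·53 + 0.1344·90 + 0.1678·26 + 1.1060·92 = 134.1401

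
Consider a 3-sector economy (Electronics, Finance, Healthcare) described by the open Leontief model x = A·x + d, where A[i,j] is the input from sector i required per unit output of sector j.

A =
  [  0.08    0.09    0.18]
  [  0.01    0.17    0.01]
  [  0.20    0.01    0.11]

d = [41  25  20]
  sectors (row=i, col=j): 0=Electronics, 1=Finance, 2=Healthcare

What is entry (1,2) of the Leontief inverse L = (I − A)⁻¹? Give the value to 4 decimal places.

L[1,2] = 0.0170

Form M = I − A:
  [  0.92   -0.09   -0.18]
  [ -0.01    0.83   -0.01]
  [ -0.20   -0.01    0.89]
Leontief inverse L = M⁻¹:
  [  1.1387    0.1263    0.2317]
  [  0.0168    1.2068    0.0170]
  [  0.2561    0.0419    1.1759]
Total output x = L · d:
  x_0 = 1.1387·41 + 0.1263·25 + 0.2317·20 = 54.4778
  x_1 = 0.0168·41 + 1.2068·25 + 0.0170·20 = 31.1993
  x_2 = 0.2561·41 + 0.0419·25 + 1.1759·20 = 35.0647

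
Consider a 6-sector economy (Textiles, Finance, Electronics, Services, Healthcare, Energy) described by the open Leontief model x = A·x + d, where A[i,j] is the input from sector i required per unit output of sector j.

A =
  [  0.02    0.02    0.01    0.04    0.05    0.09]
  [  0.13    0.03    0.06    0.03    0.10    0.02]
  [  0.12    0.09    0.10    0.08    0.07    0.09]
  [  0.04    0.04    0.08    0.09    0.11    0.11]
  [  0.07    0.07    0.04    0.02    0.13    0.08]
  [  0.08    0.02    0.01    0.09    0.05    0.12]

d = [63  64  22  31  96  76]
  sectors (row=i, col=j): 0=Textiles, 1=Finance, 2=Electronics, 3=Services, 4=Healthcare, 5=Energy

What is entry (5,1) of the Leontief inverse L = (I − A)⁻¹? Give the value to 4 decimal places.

Form M = I − A:
  [  0.98   -0.02   -0.01   -0.04   -0.05   -0.09]
  [ -0.13    0.97   -0.06   -0.03   -0.10   -0.02]
  [ -0.12   -0.09    0.90   -0.08   -0.07   -0.09]
  [ -0.04   -0.04   -0.08    0.91   -0.11   -0.11]
  [ -0.07   -0.07   -0.04   -0.02    0.87   -0.08]
  [ -0.08   -0.02   -0.01   -0.09   -0.05    0.88]
Leontief inverse L = M⁻¹:
  [  1.0467    0.0350    0.0246    0.0635    0.0814    0.1257]
  [  0.1696    1.0571    0.0852    0.0601    0.1498    0.0712]
  [  0.1864    0.1291    1.1418    0.1327    0.1439    0.1684]
  [  0.0986    0.0765    0.1173    1.1380    0.1783    0.1823]
  [  0.1196    0.0994    0.0671    0.0540    1.1878    0.1361]
  [  0.1180    0.0421    0.0330    0.1281    0.0982    1.1777]
Total output x = L · d:
  x_0 = 1.0467·63 + 0.0350·64 + 0.0246·22 + 0.0635·31 + 0.0814·96 + 0.1257·76 = 88.0629
  x_1 = 0.1696·63 + 1.0571·64 + 0.0852·22 + 0.0601·31 + 0.1498·96 + 0.0712·76 = 101.8695
  x_2 = 0.1864·63 + 0.1291·64 + 1.1418·22 + 0.1327·31 + 0.1439·96 + 0.1684·76 = 75.8520
  x_3 = 0.0986·63 + 0.0765·64 + 0.1173·22 + 1.1380·31 + 0.1783·96 + 0.1823·76 = 79.9274
  x_4 = 0.1196·63 + 0.0994·64 + 0.0671·22 + 0.0540·31 + 1.1878·96 + 0.1361·76 = 141.4119
  x_5 = 0.1180·63 + 0.0421·64 + 0.0330·22 + 0.1281·31 + 0.0982·96 + 1.1777·76 = 113.7557

L[5,1] = 0.0421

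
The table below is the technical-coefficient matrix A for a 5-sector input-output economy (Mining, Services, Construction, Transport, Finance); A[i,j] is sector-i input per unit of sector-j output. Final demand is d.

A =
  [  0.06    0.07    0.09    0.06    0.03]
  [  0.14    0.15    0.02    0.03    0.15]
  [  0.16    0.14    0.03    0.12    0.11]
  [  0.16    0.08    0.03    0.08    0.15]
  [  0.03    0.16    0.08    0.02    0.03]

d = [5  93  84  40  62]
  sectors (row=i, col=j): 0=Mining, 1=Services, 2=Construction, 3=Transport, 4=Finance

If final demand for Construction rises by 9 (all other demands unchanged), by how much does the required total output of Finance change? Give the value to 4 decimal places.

Form M = I − A:
  [  0.94   -0.07   -0.09   -0.06   -0.03]
  [ -0.14    0.85   -0.02   -0.03   -0.15]
  [ -0.16   -0.14    0.97   -0.12   -0.11]
  [ -0.16   -0.08   -0.03    0.92   -0.15]
  [ -0.03   -0.16   -0.08   -0.02    0.97]
Leontief inverse L = M⁻¹:
  [  1.1228    0.1364    0.1168    0.0947    0.0837]
  [  0.2164    1.2527    0.0660    0.0683    0.2185]
  [  0.2569    0.2522    1.0814    0.1703    0.1959]
  [  0.2382    0.1792    0.0785    1.1233    0.2177]
  [  0.0965    0.2353    0.1053    0.0514    1.0902]
Total output x = L · d:
  x_0 = 1.1228·5 + 0.1364·93 + 0.1168·84 + 0.0947·40 + 0.0837·62 = 37.0908
  x_1 = 0.2164·5 + 1.2527·93 + 0.0660·84 + 0.0683·40 + 0.2185·62 = 139.4111
  x_2 = 0.2569·5 + 0.2522·93 + 1.0814·84 + 0.1703·40 + 0.1959·62 = 134.5291
  x_3 = 0.2382·5 + 0.1792·93 + 0.0785·84 + 1.1233·40 + 0.2177·62 = 82.8836
  x_4 = 0.0965·5 + 0.2353·93 + 0.1053·84 + 0.0514·40 + 1.0902·62 = 100.8644
Δx_4 = L[4,2] · Δd_2 = 0.1053 · 9 = 0.9478

0.9478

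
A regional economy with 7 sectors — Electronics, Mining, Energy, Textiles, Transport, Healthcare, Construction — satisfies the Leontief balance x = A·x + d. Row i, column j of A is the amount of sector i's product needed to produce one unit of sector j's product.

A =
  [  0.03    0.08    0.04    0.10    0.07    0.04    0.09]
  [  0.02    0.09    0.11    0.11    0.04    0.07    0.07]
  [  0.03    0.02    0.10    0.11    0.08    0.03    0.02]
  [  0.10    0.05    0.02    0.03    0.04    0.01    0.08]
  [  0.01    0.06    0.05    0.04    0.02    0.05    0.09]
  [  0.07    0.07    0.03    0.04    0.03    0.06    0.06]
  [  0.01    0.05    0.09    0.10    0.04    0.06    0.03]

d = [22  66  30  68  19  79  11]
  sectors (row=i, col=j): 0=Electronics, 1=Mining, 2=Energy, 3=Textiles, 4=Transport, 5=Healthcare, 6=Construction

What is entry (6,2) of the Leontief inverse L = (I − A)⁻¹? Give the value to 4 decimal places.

Form M = I − A:
  [  0.97   -0.08   -0.04   -0.10   -0.07   -0.04   -0.09]
  [ -0.02    0.91   -0.11   -0.11   -0.04   -0.07   -0.07]
  [ -0.03   -0.02    0.90   -0.11   -0.08   -0.03   -0.02]
  [ -0.10   -0.05   -0.02    0.97   -0.04   -0.01   -0.08]
  [ -0.01   -0.06   -0.05   -0.04    0.98   -0.05   -0.09]
  [ -0.07   -0.07   -0.03   -0.04   -0.03    0.94   -0.06]
  [ -0.01   -0.05   -0.09   -0.10   -0.04   -0.06    0.97]
Leontief inverse L = M⁻¹:
  [  1.0598    0.1233    0.0873    0.1543    0.1019    0.0728    0.1357]
  [  0.0561    1.1369    0.1651    0.1733    0.0791    0.1060    0.1188]
  [  0.0577    0.0531    1.1373    0.1538    0.1095    0.0539    0.0588]
  [  0.1187    0.0842    0.0558    1.0751    0.0661    0.0354    0.1152]
  [  0.0303    0.0902    0.0866    0.0816    1.0438    0.0748    0.1193]
  [  0.0934    0.1074    0.0684    0.0869    0.0575    1.0882    0.0976]
  [  0.0384    0.0838    0.1285    0.1444    0.0687    0.0853    1.0667]
Total output x = L · d:
  x_0 = 1.0598·22 + 0.1233·66 + 0.0873·30 + 0.1543·68 + 0.1019·19 + 0.0728·79 + 0.1357·11 = 53.7489
  x_1 = 0.0561·22 + 1.1369·66 + 0.1651·30 + 0.1733·68 + 0.0791·19 + 0.1060·79 + 0.1188·11 = 104.1857
  x_2 = 0.0577·22 + 0.0531·66 + 1.1373·30 + 0.1538·68 + 0.1095·19 + 0.0539·79 + 0.0588·11 = 56.3389
  x_3 = 0.1187·22 + 0.0842·66 + 0.0558·30 + 1.0751·68 + 0.0661·19 + 0.0354·79 + 0.1152·11 = 88.2702
  x_4 = 0.0303·22 + 0.0902·66 + 0.0866·30 + 0.0816·68 + 1.0438·19 + 0.0748·79 + 0.1193·11 = 41.8188
  x_5 = 0.0934·22 + 0.1074·66 + 0.0684·30 + 0.0869·68 + 0.0575·19 + 1.0882·79 + 0.0976·11 = 105.2346
  x_6 = 0.0384·22 + 0.0838·66 + 0.1285·30 + 0.1444·68 + 0.0687·19 + 0.0853·79 + 1.0667·11 = 39.8259

L[6,2] = 0.1285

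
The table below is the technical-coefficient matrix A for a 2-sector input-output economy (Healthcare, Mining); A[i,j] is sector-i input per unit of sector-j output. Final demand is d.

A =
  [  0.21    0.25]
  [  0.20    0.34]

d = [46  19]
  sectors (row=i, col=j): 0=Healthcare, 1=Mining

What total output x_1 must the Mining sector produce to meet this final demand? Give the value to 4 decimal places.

Form M = I − A:
  [  0.79   -0.25]
  [ -0.20    0.66]
Leontief inverse L = M⁻¹:
  [  1.4001    0.5303]
  [  0.4243    1.6759]
Total output x = L · d:
  x_0 = 1.4001·46 + 0.5303·19 = 74.4803
  x_1 = 0.4243·46 + 1.6759·19 = 51.3577

51.3577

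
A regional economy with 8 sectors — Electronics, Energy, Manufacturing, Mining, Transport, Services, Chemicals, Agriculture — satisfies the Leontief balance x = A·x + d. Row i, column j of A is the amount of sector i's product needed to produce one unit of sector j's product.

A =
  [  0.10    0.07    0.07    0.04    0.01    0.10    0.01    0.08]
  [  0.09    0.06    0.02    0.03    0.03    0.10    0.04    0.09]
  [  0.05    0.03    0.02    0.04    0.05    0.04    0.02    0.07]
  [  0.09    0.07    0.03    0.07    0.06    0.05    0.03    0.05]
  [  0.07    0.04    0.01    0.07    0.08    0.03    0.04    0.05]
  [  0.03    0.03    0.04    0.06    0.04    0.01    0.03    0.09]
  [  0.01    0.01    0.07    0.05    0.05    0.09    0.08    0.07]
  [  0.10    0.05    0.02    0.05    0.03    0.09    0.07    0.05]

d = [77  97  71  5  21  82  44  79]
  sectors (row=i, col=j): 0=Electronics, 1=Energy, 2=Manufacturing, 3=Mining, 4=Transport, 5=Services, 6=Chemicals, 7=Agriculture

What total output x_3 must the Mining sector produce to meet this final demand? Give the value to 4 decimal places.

Form M = I − A:
  [  0.90   -0.07   -0.07   -0.04   -0.01   -0.10   -0.01   -0.08]
  [ -0.09    0.94   -0.02   -0.03   -0.03   -0.10   -0.04   -0.09]
  [ -0.05   -0.03    0.98   -0.04   -0.05   -0.04   -0.02   -0.07]
  [ -0.09   -0.07   -0.03    0.93   -0.06   -0.05   -0.03   -0.05]
  [ -0.07   -0.04   -0.01   -0.07    0.92   -0.03   -0.04   -0.05]
  [ -0.03   -0.03   -0.04   -0.06   -0.04    0.99   -0.03   -0.09]
  [ -0.01   -0.01   -0.07   -0.05   -0.05   -0.09    0.92   -0.07]
  [ -0.10   -0.05   -0.02   -0.05   -0.03   -0.09   -0.07    0.95]
Leontief inverse L = M⁻¹:
  [  1.1599    0.1100    0.0999    0.0803    0.0402    0.1538    0.0395    0.1393]
  [  0.1464    1.0975    0.0499    0.0699    0.0600    0.1528    0.0714    0.1466]
  [  0.0909    0.0568    1.0392    0.0689    0.0729    0.0762    0.0421    0.1074]
  [  0.1479    0.1089    0.0582    1.1099    0.0918    0.1020    0.0591    0.1043]
  [  0.1200    0.0733    0.0344    0.1060    1.1094    0.0746    0.0666    0.0955]
  [  0.0727    0.0575    0.0590    0.0898    0.0644    1.0486    0.0542    0.1274]
  [  0.0545    0.0396    0.0955    0.0886    0.0829    0.1322    1.1112    0.1188]
  [  0.1542    0.0870    0.0518    0.0904    0.0610    0.1426    0.1010    1.1066]
Total output x = L · d:
  x_0 = 1.1599·77 + 0.1100·97 + 0.0999·71 + 0.0803·5 + 0.0402·21 + 0.1538·82 + 0.0395·44 + 0.1393·79 = 133.6771
  x_1 = 0.1464·77 + 1.0975·97 + 0.0499·71 + 0.0699·5 + 0.0600·21 + 0.1528·82 + 0.0714·44 + 0.1466·79 = 150.1344
  x_2 = 0.0909·77 + 0.0568·97 + 1.0392·71 + 0.0689·5 + 0.0729·21 + 0.0762·82 + 0.0421·44 + 0.1074·79 = 104.7505
  x_3 = 0.1479·77 + 0.1089·97 + 0.0582·71 + 1.1099·5 + 0.0918·21 + 0.1020·82 + 0.0591·44 + 0.1043·79 = 52.7570
  x_4 = 0.1200·77 + 0.0733·97 + 0.0344·71 + 0.1060·5 + 1.1094·21 + 0.0746·82 + 0.0666·44 + 0.0955·79 = 59.2177
  x_5 = 0.0727·77 + 0.0575·97 + 0.0590·71 + 0.0898·5 + 0.0644·21 + 1.0486·82 + 0.0542·44 + 0.1274·79 = 115.6133
  x_6 = 0.0545·77 + 0.0396·97 + 0.0955·71 + 0.0886·5 + 0.0829·21 + 0.1322·82 + 1.1112·44 + 0.1188·79 = 86.1133
  x_7 = 0.1542·77 + 0.0870·97 + 0.0518·71 + 0.0904·5 + 0.0610·21 + 0.1426·82 + 0.1010·44 + 1.1066·79 = 129.2810

52.7570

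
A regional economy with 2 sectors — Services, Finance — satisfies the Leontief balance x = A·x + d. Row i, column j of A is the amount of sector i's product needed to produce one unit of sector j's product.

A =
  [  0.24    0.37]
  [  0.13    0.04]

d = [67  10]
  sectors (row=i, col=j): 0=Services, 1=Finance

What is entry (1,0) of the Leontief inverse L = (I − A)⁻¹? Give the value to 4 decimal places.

L[1,0] = 0.1908

Form M = I − A:
  [  0.76   -0.37]
  [ -0.13    0.96]
Leontief inverse L = M⁻¹:
  [  1.4087    0.5429]
  [  0.1908    1.1152]
Total output x = L · d:
  x_0 = 1.4087·67 + 0.5429·10 = 99.8092
  x_1 = 0.1908·67 + 1.1152·10 = 23.9325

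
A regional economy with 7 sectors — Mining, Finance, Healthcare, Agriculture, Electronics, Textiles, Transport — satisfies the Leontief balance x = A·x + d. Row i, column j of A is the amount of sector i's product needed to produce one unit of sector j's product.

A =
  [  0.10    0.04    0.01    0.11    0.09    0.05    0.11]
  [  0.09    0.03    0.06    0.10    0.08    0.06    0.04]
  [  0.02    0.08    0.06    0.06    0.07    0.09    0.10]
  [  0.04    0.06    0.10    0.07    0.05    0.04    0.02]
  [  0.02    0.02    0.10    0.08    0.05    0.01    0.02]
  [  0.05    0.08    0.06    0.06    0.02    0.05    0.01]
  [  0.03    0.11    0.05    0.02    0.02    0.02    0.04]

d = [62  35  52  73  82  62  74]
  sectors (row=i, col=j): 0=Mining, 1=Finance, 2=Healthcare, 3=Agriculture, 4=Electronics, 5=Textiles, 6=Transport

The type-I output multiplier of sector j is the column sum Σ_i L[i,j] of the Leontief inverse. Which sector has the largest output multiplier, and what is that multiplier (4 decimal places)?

Agriculture (1.8282)

Form M = I − A:
  [  0.90   -0.04   -0.01   -0.11   -0.09   -0.05   -0.11]
  [ -0.09    0.97   -0.06   -0.10   -0.08   -0.06   -0.04]
  [ -0.02   -0.08    0.94   -0.06   -0.07   -0.09   -0.10]
  [ -0.04   -0.06   -0.10    0.93   -0.05   -0.04   -0.02]
  [ -0.02   -0.02   -0.10   -0.08    0.95   -0.01   -0.02]
  [ -0.05   -0.08   -0.06   -0.06   -0.02    0.95   -0.01]
  [ -0.03   -0.11   -0.05   -0.02   -0.02   -0.02    0.96]
Leontief inverse L = M⁻¹:
  [  1.1415    0.0892    0.0633    0.1688    0.1341    0.0833    0.1483]
  [  0.1273    1.0740    0.1097    0.1559    0.1224    0.0944    0.0775]
  [  0.0564    0.1287    1.1113    0.1126    0.1094    0.1251    0.1335]
  [  0.0702    0.0974    0.1424    1.1165    0.0868    0.0724    0.0528]
  [  0.0406    0.0503    0.1353    0.1150    1.0785    0.0353    0.0461]
  [  0.0803    0.1119    0.0954    0.1027    0.0530    1.0787    0.0383]
  [  0.0572    0.1380    0.0802    0.0568    0.0493    0.0447    1.0650]
Total output x = L · d:
  x_0 = 1.1415·62 + 0.0892·35 + 0.0633·52 + 0.1688·73 + 0.1341·82 + 0.0833·62 + 0.1483·74 = 116.6385
  x_1 = 0.1273·62 + 1.0740·35 + 0.1097·52 + 0.1559·73 + 0.1224·82 + 0.0944·62 + 0.0775·74 = 84.1941
  x_2 = 0.0564·62 + 0.1287·35 + 1.1113·52 + 0.1126·73 + 0.1094·82 + 0.1251·62 + 0.1335·74 = 100.6151
  x_3 = 0.0702·62 + 0.0974·35 + 0.1424·52 + 1.1165·73 + 0.0868·82 + 0.0724·62 + 0.0528·74 = 112.1807
  x_4 = 0.0406·62 + 0.0503·35 + 0.1353·52 + 0.1150·73 + 1.0785·82 + 0.0353·62 + 0.0461·74 = 113.7398
  x_5 = 0.0803·62 + 0.1119·35 + 0.0954·52 + 0.1027·73 + 0.0530·82 + 1.0787·62 + 0.0383·74 = 95.4033
  x_6 = 0.0572·62 + 0.1380·35 + 0.0802·52 + 0.0568·73 + 0.0493·82 + 0.0447·62 + 1.0650·74 = 102.3101
Output multipliers (column sums of L):
  Mining: 1.5735
  Finance: 1.6895
  Healthcare: 1.7376
  Agriculture: 1.8282
  Electronics: 1.6334
  Textiles: 1.5338
  Transport: 1.5615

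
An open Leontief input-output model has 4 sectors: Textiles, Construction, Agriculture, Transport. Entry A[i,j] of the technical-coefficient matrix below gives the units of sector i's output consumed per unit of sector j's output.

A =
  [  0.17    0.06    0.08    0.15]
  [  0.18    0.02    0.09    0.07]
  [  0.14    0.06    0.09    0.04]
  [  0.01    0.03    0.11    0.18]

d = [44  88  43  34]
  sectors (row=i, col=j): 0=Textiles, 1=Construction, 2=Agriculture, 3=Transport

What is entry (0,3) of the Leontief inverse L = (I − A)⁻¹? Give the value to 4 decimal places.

Form M = I − A:
  [  0.83   -0.06   -0.08   -0.15]
  [ -0.18    0.98   -0.09   -0.07]
  [ -0.14   -0.06    0.91   -0.04]
  [ -0.01   -0.03   -0.11    0.82]
Leontief inverse L = M⁻¹:
  [  1.2531    0.0933    0.1489    0.2445]
  [  0.2534    1.0491    0.1433    0.1429]
  [  0.2118    0.0858    1.1383    0.1016]
  [  0.0530    0.0510    0.1598    1.2414]
Total output x = L · d:
  x_0 = 1.2531·44 + 0.0933·88 + 0.1489·43 + 0.2445·34 = 78.0666
  x_1 = 0.2534·44 + 1.0491·88 + 0.1433·43 + 0.1429·34 = 114.4887
  x_2 = 0.2118·44 + 0.0858·88 + 1.1383·43 + 0.1016·34 = 69.2687
  x_3 = 0.0530·44 + 0.0510·88 + 0.1598·43 + 1.2414·34 = 55.8962

L[0,3] = 0.2445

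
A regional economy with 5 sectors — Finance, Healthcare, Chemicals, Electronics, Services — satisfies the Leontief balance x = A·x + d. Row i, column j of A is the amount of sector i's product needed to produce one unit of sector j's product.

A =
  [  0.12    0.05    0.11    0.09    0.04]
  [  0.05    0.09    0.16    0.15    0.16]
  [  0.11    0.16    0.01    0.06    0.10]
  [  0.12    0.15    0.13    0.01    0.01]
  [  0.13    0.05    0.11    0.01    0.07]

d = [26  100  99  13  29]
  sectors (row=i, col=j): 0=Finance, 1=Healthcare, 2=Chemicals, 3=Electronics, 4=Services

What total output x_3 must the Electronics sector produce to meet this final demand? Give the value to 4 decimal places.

Form M = I − A:
  [  0.88   -0.05   -0.11   -0.09   -0.04]
  [ -0.05    0.91   -0.16   -0.15   -0.16]
  [ -0.11   -0.16    0.99   -0.06   -0.10]
  [ -0.12   -0.15   -0.13    0.99   -0.01]
  [ -0.13   -0.05   -0.11   -0.01    0.93]
Leontief inverse L = M⁻¹:
  [  1.1994    0.1263    0.1826    0.1402    0.0945]
  [  0.1679    1.2046    0.2691    0.2166    0.2457]
  [  0.1928    0.2340    1.1040    0.1216    0.1686]
  [  0.1982    0.2297    0.2096    1.0765    0.0822]
  [  0.2016    0.1126    0.1728    0.0572    1.1225]
Total output x = L · d:
  x_0 = 1.1994·26 + 0.1263·100 + 0.1826·99 + 0.1402·13 + 0.0945·29 = 66.4541
  x_1 = 0.1679·26 + 1.2046·100 + 0.2691·99 + 0.2166·13 + 0.2457·29 = 161.4118
  x_2 = 0.1928·26 + 0.2340·100 + 1.1040·99 + 0.1216·13 + 0.1686·29 = 144.1833
  x_3 = 0.1982·26 + 0.2297·100 + 0.2096·99 + 1.0765·13 + 0.0822·29 = 65.2517
  x_4 = 0.2016·26 + 0.1126·100 + 0.1728·99 + 0.0572·13 + 1.1225·29 = 66.9057

65.2517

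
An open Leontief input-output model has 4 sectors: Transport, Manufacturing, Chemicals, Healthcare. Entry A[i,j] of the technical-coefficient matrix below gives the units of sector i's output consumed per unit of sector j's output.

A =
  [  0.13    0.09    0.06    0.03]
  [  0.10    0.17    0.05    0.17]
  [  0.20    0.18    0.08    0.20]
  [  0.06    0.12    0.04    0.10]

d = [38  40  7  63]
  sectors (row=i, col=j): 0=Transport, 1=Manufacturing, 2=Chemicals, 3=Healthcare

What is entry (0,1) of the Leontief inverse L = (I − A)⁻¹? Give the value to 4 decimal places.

Form M = I − A:
  [  0.87   -0.09   -0.06   -0.03]
  [ -0.10    0.83   -0.05   -0.17]
  [ -0.20   -0.18    0.92   -0.20]
  [ -0.06   -0.12   -0.04    0.90]
Leontief inverse L = M⁻¹:
  [  1.1952    0.1624    0.0907    0.0907]
  [  0.1878    1.2845    0.0938    0.2697]
  [  0.3225    0.3294    1.1401    0.3263]
  [  0.1191    0.1967    0.0692    1.1676]
Total output x = L · d:
  x_0 = 1.1952·38 + 0.1624·40 + 0.0907·7 + 0.0907·63 = 58.2600
  x_1 = 0.1878·38 + 1.2845·40 + 0.0938·7 + 0.2697·63 = 76.1673
  x_2 = 0.3225·38 + 0.3294·40 + 1.1401·7 + 0.3263·63 = 53.9671
  x_3 = 0.1191·38 + 0.1967·40 + 0.0692·7 + 1.1676·63 = 86.4382

L[0,1] = 0.1624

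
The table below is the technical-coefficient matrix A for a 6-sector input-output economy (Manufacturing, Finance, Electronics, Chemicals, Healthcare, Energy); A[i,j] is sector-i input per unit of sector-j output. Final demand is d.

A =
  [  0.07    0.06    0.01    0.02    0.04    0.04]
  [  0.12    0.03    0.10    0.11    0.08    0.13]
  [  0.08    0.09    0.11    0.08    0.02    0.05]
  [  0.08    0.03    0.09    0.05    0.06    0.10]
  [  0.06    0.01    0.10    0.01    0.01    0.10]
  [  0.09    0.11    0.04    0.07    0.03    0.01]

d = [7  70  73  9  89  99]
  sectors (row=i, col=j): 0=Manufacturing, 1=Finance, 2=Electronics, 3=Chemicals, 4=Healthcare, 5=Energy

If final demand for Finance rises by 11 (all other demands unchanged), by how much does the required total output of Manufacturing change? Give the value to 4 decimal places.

Form M = I − A:
  [  0.93   -0.06   -0.01   -0.02   -0.04   -0.04]
  [ -0.12    0.97   -0.10   -0.11   -0.08   -0.13]
  [ -0.08   -0.09    0.89   -0.08   -0.02   -0.05]
  [ -0.08   -0.03   -0.09    0.95   -0.06   -0.10]
  [ -0.06   -0.01   -0.10   -0.01    0.99   -0.10]
  [ -0.09   -0.11   -0.04   -0.07   -0.03    0.99]
Leontief inverse L = M⁻¹:
  [  1.1023    0.0808    0.0349    0.0410    0.0563    0.0667]
  [  0.1928    1.0850    0.1612    0.1582    0.1139    0.1859]
  [  0.1406    0.1322    1.1627    0.1240    0.0504    0.0994]
  [  0.1332    0.0711    0.1350    1.0862    0.0839    0.1397]
  [  0.0984    0.0440    0.1308    0.0381    1.0263    0.1239]
  [  0.1397    0.1396    0.0816    0.1043    0.0568    1.0545]
Total output x = L · d:
  x_0 = 1.1023·7 + 0.0808·70 + 0.0349·73 + 0.0410·9 + 0.0563·89 + 0.0667·99 = 27.9129
  x_1 = 0.1928·7 + 1.0850·70 + 0.1612·73 + 0.1582·9 + 0.1139·89 + 0.1859·99 = 119.0328
  x_2 = 0.1406·7 + 0.1322·70 + 1.1627·73 + 0.1240·9 + 0.0504·89 + 0.0994·99 = 110.5546
  x_3 = 0.1332·7 + 0.0711·70 + 0.1350·73 + 1.0862·9 + 0.0839·89 + 0.1397·99 = 46.8419
  x_4 = 0.0984·7 + 0.0440·70 + 0.1308·73 + 0.0381·9 + 1.0263·89 + 0.1239·99 = 117.2713
  x_5 = 0.1397·7 + 0.1396·70 + 0.0816·73 + 0.1043·9 + 0.0568·89 + 1.0545·99 = 127.0960
Δx_0 = L[0,1] · Δd_1 = 0.0808 · 11 = 0.8893

0.8893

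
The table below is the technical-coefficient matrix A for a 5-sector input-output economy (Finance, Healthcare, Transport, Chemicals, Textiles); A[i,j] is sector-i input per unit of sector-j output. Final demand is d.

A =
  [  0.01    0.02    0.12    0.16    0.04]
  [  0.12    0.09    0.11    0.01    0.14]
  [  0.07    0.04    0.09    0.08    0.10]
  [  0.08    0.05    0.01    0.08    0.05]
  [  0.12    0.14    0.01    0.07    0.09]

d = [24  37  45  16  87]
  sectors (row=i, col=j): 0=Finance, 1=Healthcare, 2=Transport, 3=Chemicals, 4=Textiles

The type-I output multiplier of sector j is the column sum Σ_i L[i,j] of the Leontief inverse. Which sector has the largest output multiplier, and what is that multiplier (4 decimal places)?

Textiles (1.6694)

Form M = I − A:
  [  0.99   -0.02   -0.12   -0.16   -0.04]
  [ -0.12    0.91   -0.11   -0.01   -0.14]
  [ -0.07   -0.04    0.91   -0.08   -0.10]
  [ -0.08   -0.05   -0.01    0.92   -0.05]
  [ -0.12   -0.14   -0.01   -0.07    0.91]
Leontief inverse L = M⁻¹:
  [  1.0534    0.0534    0.1485    0.2029    0.0820]
  [  0.1817    1.1460    0.1656    0.0742    0.2066]
  [  0.1183    0.0823    1.1275    0.1309    0.1490]
  [  0.1124    0.0782    0.0374    1.1169    0.0824]
  [  0.1768    0.1903    0.0603    0.1255    1.1495]
Total output x = L · d:
  x_0 = 1.0534·24 + 0.0534·37 + 0.1485·45 + 0.2029·16 + 0.0820·87 = 44.3227
  x_1 = 0.1817·24 + 1.1460·37 + 0.1656·45 + 0.0742·16 + 0.2066·87 = 73.3710
  x_2 = 0.1183·24 + 0.0823·37 + 1.1275·45 + 0.1309·16 + 0.1490·87 = 71.6746
  x_3 = 0.1124·24 + 0.0782·37 + 0.0374·45 + 1.1169·16 + 0.0824·87 = 32.3170
  x_4 = 0.1768·24 + 0.1903·37 + 0.0603·45 + 0.1255·16 + 1.1495·87 = 116.0105
Output multipliers (column sums of L):
  Finance: 1.6426
  Healthcare: 1.5502
  Transport: 1.5394
  Chemicals: 1.6503
  Textiles: 1.6694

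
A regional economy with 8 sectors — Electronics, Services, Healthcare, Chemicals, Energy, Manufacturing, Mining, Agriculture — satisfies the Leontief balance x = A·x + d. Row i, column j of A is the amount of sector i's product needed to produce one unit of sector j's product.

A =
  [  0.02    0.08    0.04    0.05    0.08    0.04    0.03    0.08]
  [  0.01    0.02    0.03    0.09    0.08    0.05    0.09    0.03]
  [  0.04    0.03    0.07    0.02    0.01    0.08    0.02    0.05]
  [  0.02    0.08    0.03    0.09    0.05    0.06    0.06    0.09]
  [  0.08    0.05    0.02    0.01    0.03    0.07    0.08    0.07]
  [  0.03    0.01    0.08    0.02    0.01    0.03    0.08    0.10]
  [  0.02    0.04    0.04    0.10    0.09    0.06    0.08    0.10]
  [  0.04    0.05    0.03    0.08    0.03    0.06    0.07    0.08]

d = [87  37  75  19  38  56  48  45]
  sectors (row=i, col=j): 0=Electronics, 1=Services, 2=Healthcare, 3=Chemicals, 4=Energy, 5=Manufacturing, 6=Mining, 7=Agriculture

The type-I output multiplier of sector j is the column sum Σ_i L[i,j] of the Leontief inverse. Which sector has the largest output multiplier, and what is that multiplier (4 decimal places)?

Form M = I − A:
  [  0.98   -0.08   -0.04   -0.05   -0.08   -0.04   -0.03   -0.08]
  [ -0.01    0.98   -0.03   -0.09   -0.08   -0.05   -0.09   -0.03]
  [ -0.04   -0.03    0.93   -0.02   -0.01   -0.08   -0.02   -0.05]
  [ -0.02   -0.08   -0.03    0.91   -0.05   -0.06   -0.06   -0.09]
  [ -0.08   -0.05   -0.02   -0.01    0.97   -0.07   -0.08   -0.07]
  [ -0.03   -0.01   -0.08   -0.02   -0.01    0.97   -0.08   -0.10]
  [ -0.02   -0.04   -0.04   -0.10   -0.09   -0.06    0.92   -0.10]
  [ -0.04   -0.05   -0.03   -0.08   -0.03   -0.06   -0.07    0.92]
Leontief inverse L = M⁻¹:
  [  1.0451    0.1117    0.0688    0.0935    0.1133    0.0817    0.0797    0.1336]
  [  0.0343    1.0527    0.0588    0.1334    0.1136    0.0909    0.1385    0.0871]
  [  0.0570    0.0518    1.0963    0.0490    0.0317    0.1097    0.0532    0.0911]
  [  0.0465    0.1176    0.0639    1.1444    0.0900    0.1074    0.1180    0.1547]
  [  0.1021    0.0815    0.0506    0.0540    1.0663    0.1086    0.1277    0.1264]
  [  0.0502    0.0375    0.1078    0.0589    0.0380    1.0668    0.1189    0.1490]
  [  0.0519    0.0829    0.0774    0.1576    0.1327    0.1136    1.1433    0.1736]
  [  0.0638    0.0854    0.0621    0.1300    0.0673    0.1032    0.1219    1.1410]
Total output x = L · d:
  x_0 = 1.0451·87 + 0.1117·37 + 0.0688·75 + 0.0935·19 + 0.1133·38 + 0.0817·56 + 0.0797·48 + 0.1336·45 = 120.7101
  x_1 = 0.0343·87 + 1.0527·37 + 0.0588·75 + 0.1334·19 + 0.1136·38 + 0.0909·56 + 0.1385·48 + 0.0871·45 = 68.8573
  x_2 = 0.0570·87 + 0.0518·37 + 1.0963·75 + 0.0490·19 + 0.0317·38 + 0.1097·56 + 0.0532·48 + 0.0911·45 = 104.0295
  x_3 = 0.0465·87 + 0.1176·37 + 0.0639·75 + 1.1444·19 + 0.0900·38 + 0.1074·56 + 0.1180·48 + 0.1547·45 = 56.9946
  x_4 = 0.1021·87 + 0.0815·37 + 0.0506·75 + 0.0540·19 + 1.0663·38 + 0.1086·56 + 0.1277·48 + 0.1264·45 = 75.1368
  x_5 = 0.0502·87 + 0.0375·37 + 0.1078·75 + 0.0589·19 + 0.0380·38 + 1.0668·56 + 0.1189·48 + 0.1490·45 = 88.5546
  x_6 = 0.0519·87 + 0.0829·37 + 0.0774·75 + 0.1576·19 + 0.1327·38 + 0.1136·56 + 1.1433·48 + 0.1736·45 = 90.4792
  x_7 = 0.0638·87 + 0.0854·37 + 0.0621·75 + 0.1300·19 + 0.0673·38 + 0.1032·56 + 0.1219·48 + 1.1410·45 = 81.3616
Output multipliers (column sums of L):
  Electronics: 1.4510
  Services: 1.6211
  Healthcare: 1.5856
  Chemicals: 1.8208
  Energy: 1.6529
  Manufacturing: 1.7818
  Mining: 1.9012
  Agriculture: 2.0564

Agriculture (2.0564)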